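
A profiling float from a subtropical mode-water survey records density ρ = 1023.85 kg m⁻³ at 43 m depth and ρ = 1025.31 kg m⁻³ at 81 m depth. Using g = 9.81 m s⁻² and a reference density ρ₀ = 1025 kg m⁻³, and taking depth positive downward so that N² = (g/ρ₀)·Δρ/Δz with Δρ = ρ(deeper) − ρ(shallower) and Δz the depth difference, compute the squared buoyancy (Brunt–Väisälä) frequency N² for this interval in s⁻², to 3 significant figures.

Δρ = 1025.31 − 1023.85 = 1.46 kg m⁻³ over Δz = 81 − 43 = 38 m.
N² = (9.81/1025) × (1.46/38) = 3.6772 × 10⁻⁴ s⁻² ≈ 3.68 × 10⁻⁴ s⁻².

3.68 × 10⁻⁴ s⁻²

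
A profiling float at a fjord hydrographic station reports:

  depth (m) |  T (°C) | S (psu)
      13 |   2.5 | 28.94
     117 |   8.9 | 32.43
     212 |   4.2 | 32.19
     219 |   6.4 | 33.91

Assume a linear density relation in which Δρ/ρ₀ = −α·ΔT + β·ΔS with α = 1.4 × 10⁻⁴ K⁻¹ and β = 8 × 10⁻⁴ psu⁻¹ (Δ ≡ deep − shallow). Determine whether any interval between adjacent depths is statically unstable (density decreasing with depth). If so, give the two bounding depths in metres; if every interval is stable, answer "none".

none

Evaluate Δρ/ρ₀ = −αΔT + βΔS across each adjacent pair:
  13–117 m: −αΔT+βΔS = −(1.4 × 10⁻⁴)(+6.4)+(8 × 10⁻⁴)(+3.49) = 1.9 × 10⁻³ → stable
  117–212 m: −αΔT+βΔS = −(1.4 × 10⁻⁴)(-4.7)+(8 × 10⁻⁴)(-0.24) = 4.7 × 10⁻⁴ → stable
  212–219 m: −αΔT+βΔS = −(1.4 × 10⁻⁴)(+2.2)+(8 × 10⁻⁴)(+1.72) = 1.1 × 10⁻³ → stable
Every interval has Δρ > 0: the column is stably stratified throughout.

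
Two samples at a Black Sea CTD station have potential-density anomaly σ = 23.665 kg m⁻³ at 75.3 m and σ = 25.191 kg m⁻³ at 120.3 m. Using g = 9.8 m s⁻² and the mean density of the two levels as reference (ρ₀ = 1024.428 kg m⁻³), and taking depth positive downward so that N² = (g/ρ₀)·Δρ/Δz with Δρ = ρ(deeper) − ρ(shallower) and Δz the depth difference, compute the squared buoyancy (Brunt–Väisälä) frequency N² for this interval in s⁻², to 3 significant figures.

Δρ = 1025.191 − 1023.665 = 1.526 kg m⁻³ over Δz = 120.3 − 75.3 = 45 m.
N² = (9.8/1024.428) × (1.526/45) = 3.2440 × 10⁻⁴ s⁻² ≈ 3.24 × 10⁻⁴ s⁻².
Since Δρ > 0 the layer is stably stratified.

3.24 × 10⁻⁴ s⁻²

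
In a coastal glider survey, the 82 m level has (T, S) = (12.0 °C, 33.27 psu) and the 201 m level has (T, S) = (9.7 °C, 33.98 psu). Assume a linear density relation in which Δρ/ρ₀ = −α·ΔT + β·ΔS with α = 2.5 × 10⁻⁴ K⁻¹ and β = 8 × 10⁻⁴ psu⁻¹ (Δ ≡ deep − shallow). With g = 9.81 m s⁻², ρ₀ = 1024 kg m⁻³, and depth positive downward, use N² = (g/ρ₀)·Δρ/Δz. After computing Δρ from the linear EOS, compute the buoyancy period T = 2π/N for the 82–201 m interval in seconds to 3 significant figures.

ΔT = -2.3 K, ΔS = +0.71 psu (deep − shallow).
Δρ/ρ₀ = −αΔT + βΔS = 5.75 × 10⁻⁴ + 5.68 × 10⁻⁴ = 1.143 × 10⁻³, so Δρ ≈ 1.170 kg m⁻³.
N² = (g/ρ₀)·Δρ/Δz = g·(Δρ/ρ₀)/Δz = 9.81 × 1.143 × 10⁻³ / 119 = 9.4225 × 10⁻⁵ s⁻².
N = √(9.4225 × 10⁻⁵) = 9.7070 × 10⁻³ rad s⁻¹ → T = 2π/N = 647.28 s ≈ 647 s.

647 s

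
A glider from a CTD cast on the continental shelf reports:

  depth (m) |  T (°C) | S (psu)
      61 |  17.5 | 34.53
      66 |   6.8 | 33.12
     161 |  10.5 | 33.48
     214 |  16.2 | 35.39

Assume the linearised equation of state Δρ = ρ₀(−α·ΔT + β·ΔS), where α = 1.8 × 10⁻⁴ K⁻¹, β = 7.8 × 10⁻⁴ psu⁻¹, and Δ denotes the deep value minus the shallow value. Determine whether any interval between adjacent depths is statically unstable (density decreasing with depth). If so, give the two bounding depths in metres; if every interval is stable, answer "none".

Evaluate Δρ/ρ₀ = −αΔT + βΔS across each adjacent pair:
  61–66 m: −αΔT+βΔS = −(1.8 × 10⁻⁴)(-10.7)+(7.8 × 10⁻⁴)(-1.41) = 8.3 × 10⁻⁴ → stable
  66–161 m: −αΔT+βΔS = −(1.8 × 10⁻⁴)(+3.7)+(7.8 × 10⁻⁴)(+0.36) = -3.9 × 10⁻⁴ → UNSTABLE
  161–214 m: −αΔT+βΔS = −(1.8 × 10⁻⁴)(+5.7)+(7.8 × 10⁻⁴)(+1.91) = 4.6 × 10⁻⁴ → stable
The 66–161 m interval has Δρ < 0: lighter water underlies denser water.

66–161 m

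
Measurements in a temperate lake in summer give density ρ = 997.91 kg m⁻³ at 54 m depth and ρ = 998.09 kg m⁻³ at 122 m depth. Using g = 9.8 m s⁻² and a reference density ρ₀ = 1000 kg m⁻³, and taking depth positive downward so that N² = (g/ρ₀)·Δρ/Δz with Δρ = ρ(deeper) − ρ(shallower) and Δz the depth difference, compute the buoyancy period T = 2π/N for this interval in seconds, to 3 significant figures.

Δρ = 998.09 − 997.91 = 0.18 kg m⁻³ over Δz = 122 − 54 = 68 m.
N² = (9.8/1000) × (0.18/68) = 2.5941 × 10⁻⁵ s⁻².
N = √(2.5941 × 10⁻⁵) = 5.0932 × 10⁻³ rad s⁻¹, so T = 2π/N = 1.2336 × 10³ s ≈ 1.23 × 10³ s.

1.23 × 10³ s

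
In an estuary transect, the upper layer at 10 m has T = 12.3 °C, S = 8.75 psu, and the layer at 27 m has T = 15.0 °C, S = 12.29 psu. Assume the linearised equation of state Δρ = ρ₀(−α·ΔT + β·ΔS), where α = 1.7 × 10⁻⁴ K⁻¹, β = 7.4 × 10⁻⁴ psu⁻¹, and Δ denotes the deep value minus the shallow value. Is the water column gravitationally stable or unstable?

ΔT = 15.0 − 12.3 = +2.7 K and ΔS = 12.29 − 8.75 = +3.54 psu (deep − shallow).
−αΔT = -4.59 × 10⁻⁴; βΔS = 2.6196 × 10⁻³; sum Δρ/ρ₀ = 2.1606 × 10⁻³.
Δρ/ρ₀ > 0, so Δρ > 0: deeper water is denser → statically stable.

stable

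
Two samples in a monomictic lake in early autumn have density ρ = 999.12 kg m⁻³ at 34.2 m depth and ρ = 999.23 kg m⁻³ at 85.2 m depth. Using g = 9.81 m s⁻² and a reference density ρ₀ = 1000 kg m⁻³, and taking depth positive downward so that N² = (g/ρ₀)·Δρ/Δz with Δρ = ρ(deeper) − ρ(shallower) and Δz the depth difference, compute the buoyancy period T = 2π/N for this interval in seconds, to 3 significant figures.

Δρ = 999.23 − 999.12 = 0.11 kg m⁻³ over Δz = 85.2 − 34.2 = 51 m.
N² = (9.81/1000) × (0.11/51) = 2.1159 × 10⁻⁵ s⁻².
N = √(2.1159 × 10⁻⁵) = 4.5999 × 10⁻³ rad s⁻¹, so T = 2π/N = 1.3659 × 10³ s ≈ 1.37 × 10³ s.

1.37 × 10³ s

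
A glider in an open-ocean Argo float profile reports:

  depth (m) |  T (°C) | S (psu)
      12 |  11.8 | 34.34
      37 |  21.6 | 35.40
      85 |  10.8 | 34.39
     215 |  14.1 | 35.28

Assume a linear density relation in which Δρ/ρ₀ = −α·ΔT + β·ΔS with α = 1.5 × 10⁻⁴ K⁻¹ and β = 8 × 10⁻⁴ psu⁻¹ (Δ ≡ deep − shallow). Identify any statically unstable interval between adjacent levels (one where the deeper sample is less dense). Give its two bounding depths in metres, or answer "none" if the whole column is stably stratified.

12–37 m

Evaluate Δρ/ρ₀ = −αΔT + βΔS across each adjacent pair:
  12–37 m: −αΔT+βΔS = −(1.5 × 10⁻⁴)(+9.8)+(8 × 10⁻⁴)(+1.06) = -6.2 × 10⁻⁴ → UNSTABLE
  37–85 m: −αΔT+βΔS = −(1.5 × 10⁻⁴)(-10.8)+(8 × 10⁻⁴)(-1.01) = 8.1 × 10⁻⁴ → stable
  85–215 m: −αΔT+βΔS = −(1.5 × 10⁻⁴)(+3.3)+(8 × 10⁻⁴)(+0.89) = 2.2 × 10⁻⁴ → stable
The 12–37 m interval has Δρ < 0: lighter water underlies denser water.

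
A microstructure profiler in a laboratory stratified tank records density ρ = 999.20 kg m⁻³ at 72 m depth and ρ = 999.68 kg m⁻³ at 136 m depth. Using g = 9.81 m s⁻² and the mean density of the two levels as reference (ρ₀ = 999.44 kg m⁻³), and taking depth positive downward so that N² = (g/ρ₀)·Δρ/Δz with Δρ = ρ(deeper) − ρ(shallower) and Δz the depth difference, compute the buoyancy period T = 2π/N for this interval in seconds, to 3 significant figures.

732 s

Δρ = 999.68 − 999.20 = 0.48 kg m⁻³ over Δz = 136 − 72 = 64 m.
N² = (9.81/999.44) × (0.48/64) = 7.3616 × 10⁻⁵ s⁻².
N = √(7.3616 × 10⁻⁵) = 8.5800 × 10⁻³ rad s⁻¹, so T = 2π/N = 732.31 s ≈ 732 s.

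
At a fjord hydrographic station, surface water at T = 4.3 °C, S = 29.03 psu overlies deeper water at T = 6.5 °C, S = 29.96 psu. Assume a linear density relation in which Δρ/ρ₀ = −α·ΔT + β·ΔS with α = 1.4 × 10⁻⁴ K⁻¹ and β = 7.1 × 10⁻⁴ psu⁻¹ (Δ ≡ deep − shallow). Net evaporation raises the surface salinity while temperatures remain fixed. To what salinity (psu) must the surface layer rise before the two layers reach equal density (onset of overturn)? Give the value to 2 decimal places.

Neutral buoyancy requires −α(T_deep − T_surf) + β(S_deep − S_surf′) = 0.
S_surf′ = S_deep − (α/β)·ΔT = 29.96 − (1.4 × 10⁻⁴/7.1 × 10⁻⁴)·(+2.2) = 29.5262 psu.
Increase required: 29.5262 − 29.03 = 0.4962 psu.

29.53 psu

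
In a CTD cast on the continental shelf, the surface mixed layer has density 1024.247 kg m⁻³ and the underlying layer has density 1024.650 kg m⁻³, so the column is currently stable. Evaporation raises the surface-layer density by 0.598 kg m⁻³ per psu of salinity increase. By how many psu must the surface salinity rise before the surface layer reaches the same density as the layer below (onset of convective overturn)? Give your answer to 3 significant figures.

0.674 psu

Density deficit of the surface layer: 1024.650 − 1024.247 = 0.403 kg m⁻³.
Required change = 0.403 / 0.598 = 0.674 psu.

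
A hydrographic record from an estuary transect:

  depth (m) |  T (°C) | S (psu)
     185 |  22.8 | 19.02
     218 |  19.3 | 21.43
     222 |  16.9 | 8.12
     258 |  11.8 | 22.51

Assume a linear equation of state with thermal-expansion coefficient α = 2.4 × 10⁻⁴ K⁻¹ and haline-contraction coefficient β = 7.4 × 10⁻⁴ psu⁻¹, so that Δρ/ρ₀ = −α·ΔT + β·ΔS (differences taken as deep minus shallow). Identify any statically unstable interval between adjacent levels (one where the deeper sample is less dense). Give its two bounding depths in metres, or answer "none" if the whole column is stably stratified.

Evaluate Δρ/ρ₀ = −αΔT + βΔS across each adjacent pair:
  185–218 m: −αΔT+βΔS = −(2.4 × 10⁻⁴)(-3.5)+(7.4 × 10⁻⁴)(+2.41) = 2.6 × 10⁻³ → stable
  218–222 m: −αΔT+βΔS = −(2.4 × 10⁻⁴)(-2.4)+(7.4 × 10⁻⁴)(-13.31) = -9.3 × 10⁻³ → UNSTABLE
  222–258 m: −αΔT+βΔS = −(2.4 × 10⁻⁴)(-5.1)+(7.4 × 10⁻⁴)(+14.39) = 0.012 → stable
The 218–222 m interval has Δρ < 0: lighter water underlies denser water.

218–222 m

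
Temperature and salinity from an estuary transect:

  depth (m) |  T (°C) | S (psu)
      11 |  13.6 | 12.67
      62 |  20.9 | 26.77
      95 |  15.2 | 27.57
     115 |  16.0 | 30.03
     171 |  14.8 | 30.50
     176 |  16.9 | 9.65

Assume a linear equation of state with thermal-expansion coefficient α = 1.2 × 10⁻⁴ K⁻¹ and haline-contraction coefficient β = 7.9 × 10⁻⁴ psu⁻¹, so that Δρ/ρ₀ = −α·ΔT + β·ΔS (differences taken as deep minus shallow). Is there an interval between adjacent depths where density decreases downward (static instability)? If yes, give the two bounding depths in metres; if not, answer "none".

171–176 m

Evaluate Δρ/ρ₀ = −αΔT + βΔS across each adjacent pair:
  11–62 m: −αΔT+βΔS = −(1.2 × 10⁻⁴)(+7.3)+(7.9 × 10⁻⁴)(+14.10) = 0.010 → stable
  62–95 m: −αΔT+βΔS = −(1.2 × 10⁻⁴)(-5.7)+(7.9 × 10⁻⁴)(+0.80) = 1.3 × 10⁻³ → stable
  95–115 m: −αΔT+βΔS = −(1.2 × 10⁻⁴)(+0.8)+(7.9 × 10⁻⁴)(+2.46) = 1.8 × 10⁻³ → stable
  115–171 m: −αΔT+βΔS = −(1.2 × 10⁻⁴)(-1.2)+(7.9 × 10⁻⁴)(+0.47) = 5.2 × 10⁻⁴ → stable
  171–176 m: −αΔT+βΔS = −(1.2 × 10⁻⁴)(+2.1)+(7.9 × 10⁻⁴)(-20.85) = -0.017 → UNSTABLE
The 171–176 m interval has Δρ < 0: lighter water underlies denser water.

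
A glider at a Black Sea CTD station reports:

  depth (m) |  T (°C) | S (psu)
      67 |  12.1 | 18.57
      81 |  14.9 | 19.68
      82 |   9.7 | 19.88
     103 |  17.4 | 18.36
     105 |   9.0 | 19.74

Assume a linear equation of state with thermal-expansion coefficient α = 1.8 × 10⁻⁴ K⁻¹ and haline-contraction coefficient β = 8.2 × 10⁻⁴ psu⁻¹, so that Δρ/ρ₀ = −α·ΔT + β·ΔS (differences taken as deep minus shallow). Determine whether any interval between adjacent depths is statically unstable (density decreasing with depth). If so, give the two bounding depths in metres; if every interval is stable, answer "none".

82–103 m

Evaluate Δρ/ρ₀ = −αΔT + βΔS across each adjacent pair:
  67–81 m: −αΔT+βΔS = −(1.8 × 10⁻⁴)(+2.8)+(8.2 × 10⁻⁴)(+1.11) = 4.1 × 10⁻⁴ → stable
  81–82 m: −αΔT+βΔS = −(1.8 × 10⁻⁴)(-5.2)+(8.2 × 10⁻⁴)(+0.20) = 1.1 × 10⁻³ → stable
  82–103 m: −αΔT+βΔS = −(1.8 × 10⁻⁴)(+7.7)+(8.2 × 10⁻⁴)(-1.52) = -2.6 × 10⁻³ → UNSTABLE
  103–105 m: −αΔT+βΔS = −(1.8 × 10⁻⁴)(-8.4)+(8.2 × 10⁻⁴)(+1.38) = 2.6 × 10⁻³ → stable
The 82–103 m interval has Δρ < 0: lighter water underlies denser water.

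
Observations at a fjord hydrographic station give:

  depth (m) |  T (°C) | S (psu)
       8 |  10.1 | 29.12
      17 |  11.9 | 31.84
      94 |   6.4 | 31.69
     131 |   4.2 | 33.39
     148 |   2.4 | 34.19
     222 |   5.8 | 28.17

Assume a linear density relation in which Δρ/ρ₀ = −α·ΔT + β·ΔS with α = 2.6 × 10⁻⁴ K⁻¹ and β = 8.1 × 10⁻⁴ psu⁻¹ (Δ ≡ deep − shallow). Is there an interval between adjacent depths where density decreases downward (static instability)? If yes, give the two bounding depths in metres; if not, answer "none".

Evaluate Δρ/ρ₀ = −αΔT + βΔS across each adjacent pair:
  8–17 m: −αΔT+βΔS = −(2.6 × 10⁻⁴)(+1.8)+(8.1 × 10⁻⁴)(+2.72) = 1.7 × 10⁻³ → stable
  17–94 m: −αΔT+βΔS = −(2.6 × 10⁻⁴)(-5.5)+(8.1 × 10⁻⁴)(-0.15) = 1.3 × 10⁻³ → stable
  94–131 m: −αΔT+βΔS = −(2.6 × 10⁻⁴)(-2.2)+(8.1 × 10⁻⁴)(+1.70) = 1.9 × 10⁻³ → stable
  131–148 m: −αΔT+βΔS = −(2.6 × 10⁻⁴)(-1.8)+(8.1 × 10⁻⁴)(+0.80) = 1.1 × 10⁻³ → stable
  148–222 m: −αΔT+βΔS = −(2.6 × 10⁻⁴)(+3.4)+(8.1 × 10⁻⁴)(-6.02) = -5.8 × 10⁻³ → UNSTABLE
The 148–222 m interval has Δρ < 0: lighter water underlies denser water.

148–222 m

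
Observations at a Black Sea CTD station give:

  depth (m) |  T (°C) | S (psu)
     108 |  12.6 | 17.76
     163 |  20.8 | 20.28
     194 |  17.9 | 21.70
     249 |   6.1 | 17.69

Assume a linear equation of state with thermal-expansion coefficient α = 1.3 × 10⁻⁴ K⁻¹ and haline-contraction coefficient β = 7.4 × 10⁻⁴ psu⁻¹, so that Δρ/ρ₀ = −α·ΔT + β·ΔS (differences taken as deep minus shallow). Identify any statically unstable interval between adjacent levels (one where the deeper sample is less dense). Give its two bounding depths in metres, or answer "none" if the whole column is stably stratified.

Evaluate Δρ/ρ₀ = −αΔT + βΔS across each adjacent pair:
  108–163 m: −αΔT+βΔS = −(1.3 × 10⁻⁴)(+8.2)+(7.4 × 10⁻⁴)(+2.52) = 8.0 × 10⁻⁴ → stable
  163–194 m: −αΔT+βΔS = −(1.3 × 10⁻⁴)(-2.9)+(7.4 × 10⁻⁴)(+1.42) = 1.4 × 10⁻³ → stable
  194–249 m: −αΔT+βΔS = −(1.3 × 10⁻⁴)(-11.8)+(7.4 × 10⁻⁴)(-4.01) = -1.4 × 10⁻³ → UNSTABLE
The 194–249 m interval has Δρ < 0: lighter water underlies denser water.

194–249 m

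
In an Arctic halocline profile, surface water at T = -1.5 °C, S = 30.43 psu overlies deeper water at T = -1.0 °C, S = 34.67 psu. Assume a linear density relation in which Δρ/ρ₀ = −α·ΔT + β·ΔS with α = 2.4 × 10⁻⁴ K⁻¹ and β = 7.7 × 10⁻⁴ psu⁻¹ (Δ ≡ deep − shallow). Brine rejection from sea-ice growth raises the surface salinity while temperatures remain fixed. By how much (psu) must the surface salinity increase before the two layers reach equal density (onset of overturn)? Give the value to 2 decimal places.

4.08 psu

Neutral buoyancy requires −α(T_deep − T_surf) + β(S_deep − S_surf′) = 0.
S_surf′ = S_deep − (α/β)·ΔT = 34.67 − (2.4 × 10⁻⁴/7.7 × 10⁻⁴)·(+0.5) = 34.5142 psu.
Increase required: 34.5142 − 30.43 = 4.0842 psu.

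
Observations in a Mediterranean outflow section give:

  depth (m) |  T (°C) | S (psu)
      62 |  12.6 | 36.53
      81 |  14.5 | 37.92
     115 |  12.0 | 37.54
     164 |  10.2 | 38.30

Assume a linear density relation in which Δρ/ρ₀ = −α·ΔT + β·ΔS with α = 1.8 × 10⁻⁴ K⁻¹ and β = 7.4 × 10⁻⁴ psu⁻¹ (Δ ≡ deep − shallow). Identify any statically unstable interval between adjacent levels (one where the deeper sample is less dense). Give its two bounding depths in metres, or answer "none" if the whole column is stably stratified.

Evaluate Δρ/ρ₀ = −αΔT + βΔS across each adjacent pair:
  62–81 m: −αΔT+βΔS = −(1.8 × 10⁻⁴)(+1.9)+(7.4 × 10⁻⁴)(+1.39) = 6.9 × 10⁻⁴ → stable
  81–115 m: −αΔT+βΔS = −(1.8 × 10⁻⁴)(-2.5)+(7.4 × 10⁻⁴)(-0.38) = 1.7 × 10⁻⁴ → stable
  115–164 m: −αΔT+βΔS = −(1.8 × 10⁻⁴)(-1.8)+(7.4 × 10⁻⁴)(+0.76) = 8.9 × 10⁻⁴ → stable
Every interval has Δρ > 0: the column is stably stratified throughout.

none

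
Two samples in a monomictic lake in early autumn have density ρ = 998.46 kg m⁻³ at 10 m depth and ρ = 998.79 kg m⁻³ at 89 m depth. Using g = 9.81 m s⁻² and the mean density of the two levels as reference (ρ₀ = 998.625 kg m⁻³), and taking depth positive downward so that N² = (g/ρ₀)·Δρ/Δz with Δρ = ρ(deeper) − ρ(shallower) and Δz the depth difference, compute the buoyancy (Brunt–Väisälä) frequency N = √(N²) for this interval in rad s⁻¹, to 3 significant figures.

6.41 × 10⁻³ rad s⁻¹

Δρ = 998.79 − 998.46 = 0.33 kg m⁻³ over Δz = 89 − 10 = 79 m.
N² = (9.81/998.625) × (0.33/79) = 4.1035 × 10⁻⁵ s⁻².
N = √(4.1035 × 10⁻⁵) = 6.4059 × 10⁻³ rad s⁻¹ ≈ 6.41 × 10⁻³ rad s⁻¹.
N² > 0, so the interval is statically stable.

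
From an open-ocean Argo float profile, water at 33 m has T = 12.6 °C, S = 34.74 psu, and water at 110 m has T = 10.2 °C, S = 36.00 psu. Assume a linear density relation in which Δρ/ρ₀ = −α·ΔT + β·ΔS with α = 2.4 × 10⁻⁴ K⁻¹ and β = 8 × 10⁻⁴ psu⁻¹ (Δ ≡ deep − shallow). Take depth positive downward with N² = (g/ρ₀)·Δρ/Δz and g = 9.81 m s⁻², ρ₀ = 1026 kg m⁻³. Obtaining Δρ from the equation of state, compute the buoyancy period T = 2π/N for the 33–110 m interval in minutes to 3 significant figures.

ΔT = -2.4 K, ΔS = +1.26 psu (deep − shallow).
Δρ/ρ₀ = −αΔT + βΔS = 5.76 × 10⁻⁴ + 1.008 × 10⁻³ = 1.584 × 10⁻³, so Δρ ≈ 1.625 kg m⁻³.
N² = (g/ρ₀)·Δρ/Δz = g·(Δρ/ρ₀)/Δz = 9.81 × 1.584 × 10⁻³ / 77 = 2.0181 × 10⁻⁴ s⁻².
N = √(2.0181 × 10⁻⁴) = 0.014206 rad s⁻¹ → T = 2π/N = 442.29 s = 7.3715 min ≈ 7.37 min.

7.37 min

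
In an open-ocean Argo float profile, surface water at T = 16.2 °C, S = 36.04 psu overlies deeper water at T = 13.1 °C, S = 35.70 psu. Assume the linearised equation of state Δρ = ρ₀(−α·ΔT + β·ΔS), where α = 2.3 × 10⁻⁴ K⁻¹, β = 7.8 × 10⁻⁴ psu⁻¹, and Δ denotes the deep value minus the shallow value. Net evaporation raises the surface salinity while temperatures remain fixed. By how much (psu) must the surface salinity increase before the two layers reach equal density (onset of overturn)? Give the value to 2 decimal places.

Neutral buoyancy requires −α(T_deep − T_surf) + β(S_deep − S_surf′) = 0.
S_surf′ = S_deep − (α/β)·ΔT = 35.70 − (2.3 × 10⁻⁴/7.8 × 10⁻⁴)·(-3.1) = 36.6141 psu.
Increase required: 36.6141 − 36.04 = 0.5741 psu.

0.57 psu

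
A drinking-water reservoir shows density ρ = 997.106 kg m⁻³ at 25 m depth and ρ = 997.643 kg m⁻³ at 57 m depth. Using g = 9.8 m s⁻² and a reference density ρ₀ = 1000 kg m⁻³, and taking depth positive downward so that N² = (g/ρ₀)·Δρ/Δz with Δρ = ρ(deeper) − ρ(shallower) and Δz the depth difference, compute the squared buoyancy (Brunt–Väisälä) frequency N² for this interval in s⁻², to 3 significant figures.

1.64 × 10⁻⁴ s⁻²

Δρ = 997.643 − 997.106 = 0.537 kg m⁻³ over Δz = 57 − 25 = 32 m.
N² = (9.8/1000) × (0.537/32) = 1.6446 × 10⁻⁴ s⁻² ≈ 1.64 × 10⁻⁴ s⁻².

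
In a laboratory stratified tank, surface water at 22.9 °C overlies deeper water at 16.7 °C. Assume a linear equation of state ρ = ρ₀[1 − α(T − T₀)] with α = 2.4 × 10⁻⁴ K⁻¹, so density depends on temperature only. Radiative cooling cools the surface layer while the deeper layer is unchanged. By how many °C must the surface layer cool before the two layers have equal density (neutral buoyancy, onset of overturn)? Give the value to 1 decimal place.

6.2 °C

With temperature the only control, equal density requires T_surf′ = T_deep.
T_surf′ = 16.7 °C.
Cooling required: 22.9 − 16.7 = 6.2 °C.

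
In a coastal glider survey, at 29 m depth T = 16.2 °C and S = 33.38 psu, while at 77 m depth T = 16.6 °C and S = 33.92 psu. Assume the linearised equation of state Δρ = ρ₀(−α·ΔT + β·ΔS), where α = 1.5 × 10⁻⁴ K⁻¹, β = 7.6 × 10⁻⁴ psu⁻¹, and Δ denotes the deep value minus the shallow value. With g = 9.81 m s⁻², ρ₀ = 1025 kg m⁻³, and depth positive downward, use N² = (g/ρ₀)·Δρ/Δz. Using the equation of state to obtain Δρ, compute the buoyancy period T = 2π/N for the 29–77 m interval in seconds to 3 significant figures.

742 s

ΔT = +0.4 K, ΔS = +0.54 psu (deep − shallow).
Δρ/ρ₀ = −αΔT + βΔS = -6.00 × 10⁻⁵ + 4.104 × 10⁻⁴ = 3.504 × 10⁻⁴, so Δρ ≈ 0.3592 kg m⁻³.
N² = (g/ρ₀)·Δρ/Δz = g·(Δρ/ρ₀)/Δz = 9.81 × 3.504 × 10⁻⁴ / 48 = 7.1613 × 10⁻⁵ s⁻².
N = √(7.1613 × 10⁻⁵) = 8.4624 × 10⁻³ rad s⁻¹ → T = 2π/N = 742.48 s ≈ 742 s.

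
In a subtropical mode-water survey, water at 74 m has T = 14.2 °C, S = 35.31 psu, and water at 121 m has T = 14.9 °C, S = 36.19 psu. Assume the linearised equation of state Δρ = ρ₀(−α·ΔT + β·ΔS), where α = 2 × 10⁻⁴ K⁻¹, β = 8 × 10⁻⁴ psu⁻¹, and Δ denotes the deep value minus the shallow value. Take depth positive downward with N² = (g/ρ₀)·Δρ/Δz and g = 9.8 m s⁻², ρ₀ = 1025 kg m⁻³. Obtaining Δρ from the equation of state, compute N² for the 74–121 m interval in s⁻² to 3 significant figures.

ΔT = +0.7 K, ΔS = +0.88 psu (deep − shallow).
Δρ/ρ₀ = −αΔT + βΔS = -1.40 × 10⁻⁴ + 7.04 × 10⁻⁴ = 5.64 × 10⁻⁴, so Δρ ≈ 0.5781 kg m⁻³.
N² = (g/ρ₀)·Δρ/Δz = g·(Δρ/ρ₀)/Δz = 9.8 × 5.64 × 10⁻⁴ / 47 = 1.1760 × 10⁻⁴ s⁻² ≈ 1.18 × 10⁻⁴ s⁻².

1.18 × 10⁻⁴ s⁻²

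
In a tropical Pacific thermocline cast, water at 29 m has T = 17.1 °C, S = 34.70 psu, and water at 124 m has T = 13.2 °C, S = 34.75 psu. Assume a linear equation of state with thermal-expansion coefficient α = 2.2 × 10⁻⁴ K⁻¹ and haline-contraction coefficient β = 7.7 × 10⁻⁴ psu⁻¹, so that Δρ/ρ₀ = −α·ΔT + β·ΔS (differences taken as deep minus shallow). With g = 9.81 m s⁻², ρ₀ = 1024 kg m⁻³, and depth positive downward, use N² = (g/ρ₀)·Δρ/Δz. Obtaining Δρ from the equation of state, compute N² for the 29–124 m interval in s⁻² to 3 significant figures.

9.26 × 10⁻⁵ s⁻²

ΔT = -3.9 K, ΔS = +0.05 psu (deep − shallow).
Δρ/ρ₀ = −αΔT + βΔS = 8.58 × 10⁻⁴ + 3.85 × 10⁻⁵ = 8.965 × 10⁻⁴, so Δρ ≈ 0.9180 kg m⁻³.
N² = (g/ρ₀)·Δρ/Δz = g·(Δρ/ρ₀)/Δz = 9.81 × 8.965 × 10⁻⁴ / 95 = 9.2575 × 10⁻⁵ s⁻² ≈ 9.26 × 10⁻⁵ s⁻².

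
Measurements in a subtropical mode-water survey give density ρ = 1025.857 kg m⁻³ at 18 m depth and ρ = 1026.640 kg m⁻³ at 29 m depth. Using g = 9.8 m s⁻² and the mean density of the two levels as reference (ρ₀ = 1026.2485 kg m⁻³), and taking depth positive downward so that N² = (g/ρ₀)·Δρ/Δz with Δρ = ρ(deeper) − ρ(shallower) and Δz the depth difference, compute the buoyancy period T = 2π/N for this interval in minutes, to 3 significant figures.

Δρ = 1026.640 − 1025.857 = 0.783 kg m⁻³ over Δz = 29 − 18 = 11 m.
N² = (9.8/1026.2485) × (0.783/11) = 6.7974 × 10⁻⁴ s⁻².
N = √(6.7974 × 10⁻⁴) = 0.026072 rad s⁻¹, so T = 2π/N = 240.99 s = 4.0165 min ≈ 4.02 min.

4.02 min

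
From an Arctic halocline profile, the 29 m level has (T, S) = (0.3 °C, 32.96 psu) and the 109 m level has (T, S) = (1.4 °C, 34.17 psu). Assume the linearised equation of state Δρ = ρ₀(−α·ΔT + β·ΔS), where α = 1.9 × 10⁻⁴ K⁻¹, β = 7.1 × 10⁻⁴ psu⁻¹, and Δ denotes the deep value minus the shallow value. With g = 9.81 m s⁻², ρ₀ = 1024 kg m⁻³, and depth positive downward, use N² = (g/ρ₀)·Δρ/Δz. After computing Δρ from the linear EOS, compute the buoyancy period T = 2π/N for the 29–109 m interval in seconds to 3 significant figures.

704 s

ΔT = +1.1 K, ΔS = +1.21 psu (deep − shallow).
Δρ/ρ₀ = −αΔT + βΔS = -2.09 × 10⁻⁴ + 8.591 × 10⁻⁴ = 6.501 × 10⁻⁴, so Δρ ≈ 0.6657 kg m⁻³.
N² = (g/ρ₀)·Δρ/Δz = g·(Δρ/ρ₀)/Δz = 9.81 × 6.501 × 10⁻⁴ / 80 = 7.9719 × 10⁻⁵ s⁻².
N = √(7.9719 × 10⁻⁵) = 8.9285 × 10⁻³ rad s⁻¹ → T = 2π/N = 703.72 s ≈ 704 s.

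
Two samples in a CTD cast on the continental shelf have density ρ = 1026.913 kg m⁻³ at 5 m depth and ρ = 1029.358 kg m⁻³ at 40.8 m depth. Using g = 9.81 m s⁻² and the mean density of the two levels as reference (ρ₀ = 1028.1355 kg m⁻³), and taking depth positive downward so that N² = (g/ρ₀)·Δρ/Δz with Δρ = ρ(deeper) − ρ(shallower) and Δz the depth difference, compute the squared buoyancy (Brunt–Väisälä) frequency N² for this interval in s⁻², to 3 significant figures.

6.52 × 10⁻⁴ s⁻²

Δρ = 1029.358 − 1026.913 = 2.445 kg m⁻³ over Δz = 40.8 − 5 = 35.8 m.
N² = (9.81/1028.1355) × (2.445/35.8) = 6.5165 × 10⁻⁴ s⁻² ≈ 6.52 × 10⁻⁴ s⁻².
A positive N² confirms static stability across the interval.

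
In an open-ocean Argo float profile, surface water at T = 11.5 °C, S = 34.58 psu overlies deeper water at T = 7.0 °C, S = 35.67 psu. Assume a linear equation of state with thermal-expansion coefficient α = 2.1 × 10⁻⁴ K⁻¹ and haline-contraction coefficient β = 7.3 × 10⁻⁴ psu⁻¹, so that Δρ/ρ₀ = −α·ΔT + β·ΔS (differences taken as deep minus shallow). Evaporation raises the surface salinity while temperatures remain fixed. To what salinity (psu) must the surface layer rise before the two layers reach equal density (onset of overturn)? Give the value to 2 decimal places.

36.96 psu

Neutral buoyancy requires −α(T_deep − T_surf) + β(S_deep − S_surf′) = 0.
S_surf′ = S_deep − (α/β)·ΔT = 35.67 − (2.1 × 10⁻⁴/7.3 × 10⁻⁴)·(-4.5) = 36.9645 psu.
Increase required: 36.9645 − 34.58 = 2.3845 psu.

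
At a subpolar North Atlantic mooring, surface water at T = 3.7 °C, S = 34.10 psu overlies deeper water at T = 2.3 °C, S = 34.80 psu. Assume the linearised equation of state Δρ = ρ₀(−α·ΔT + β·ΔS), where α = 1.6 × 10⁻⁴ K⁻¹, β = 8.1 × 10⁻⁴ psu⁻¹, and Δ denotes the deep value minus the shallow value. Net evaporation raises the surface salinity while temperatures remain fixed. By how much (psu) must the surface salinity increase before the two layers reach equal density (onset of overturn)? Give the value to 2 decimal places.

Neutral buoyancy requires −α(T_deep − T_surf) + β(S_deep − S_surf′) = 0.
S_surf′ = S_deep − (α/β)·ΔT = 34.80 − (1.6 × 10⁻⁴/8.1 × 10⁻⁴)·(-1.4) = 35.0765 psu.
Increase required: 35.0765 − 34.10 = 0.9765 psu.

0.98 psu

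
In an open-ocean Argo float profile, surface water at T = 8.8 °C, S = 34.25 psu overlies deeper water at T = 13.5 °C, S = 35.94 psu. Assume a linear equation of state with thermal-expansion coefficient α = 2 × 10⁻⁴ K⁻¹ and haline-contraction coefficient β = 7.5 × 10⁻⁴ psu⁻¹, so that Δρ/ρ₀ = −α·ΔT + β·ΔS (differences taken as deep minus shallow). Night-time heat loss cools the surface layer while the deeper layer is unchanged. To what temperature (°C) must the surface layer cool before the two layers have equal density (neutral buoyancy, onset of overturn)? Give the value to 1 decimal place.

7.2 °C

Neutral buoyancy requires Δρ = 0, i.e. −α(T_deep − T_surf′) + β(S_deep − S_surf) = 0.
T_surf′ = T_deep − (β/α)·ΔS = 13.5 − (7.5 × 10⁻⁴/2 × 10⁻⁴)·(+1.69) = 7.163 °C.
Cooling required: 8.8 − (7.163) = 1.637 °C.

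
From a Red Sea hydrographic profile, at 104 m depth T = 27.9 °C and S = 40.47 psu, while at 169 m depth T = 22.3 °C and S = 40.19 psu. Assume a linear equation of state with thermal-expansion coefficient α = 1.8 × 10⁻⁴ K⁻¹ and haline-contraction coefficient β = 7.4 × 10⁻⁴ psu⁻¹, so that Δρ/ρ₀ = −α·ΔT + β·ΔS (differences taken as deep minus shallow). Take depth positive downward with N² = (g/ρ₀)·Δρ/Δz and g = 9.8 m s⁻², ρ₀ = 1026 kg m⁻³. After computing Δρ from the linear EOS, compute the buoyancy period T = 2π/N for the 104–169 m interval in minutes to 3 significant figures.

9.53 min

ΔT = -5.6 K, ΔS = -0.28 psu (deep − shallow).
Δρ/ρ₀ = −αΔT + βΔS = 1.008 × 10⁻³ − 2.072 × 10⁻⁴ = 8.008 × 10⁻⁴, so Δρ ≈ 0.8216 kg m⁻³.
N² = (g/ρ₀)·Δρ/Δz = g·(Δρ/ρ₀)/Δz = 9.8 × 8.008 × 10⁻⁴ / 65 = 1.2074 × 10⁻⁴ s⁻².
N = √(1.2074 × 10⁻⁴) = 0.010988 rad s⁻¹ → T = 2π/N = 571.82 s = 9.5303 min ≈ 9.53 min.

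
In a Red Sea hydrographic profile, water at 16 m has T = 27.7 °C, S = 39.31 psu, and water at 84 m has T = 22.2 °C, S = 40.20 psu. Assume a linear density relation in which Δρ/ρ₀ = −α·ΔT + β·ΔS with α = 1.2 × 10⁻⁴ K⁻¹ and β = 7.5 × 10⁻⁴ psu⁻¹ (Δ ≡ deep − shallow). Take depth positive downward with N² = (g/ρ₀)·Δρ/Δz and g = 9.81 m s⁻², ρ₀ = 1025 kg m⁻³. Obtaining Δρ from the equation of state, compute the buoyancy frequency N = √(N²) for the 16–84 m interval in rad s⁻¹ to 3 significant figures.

ΔT = -5.5 K, ΔS = +0.89 psu (deep − shallow).
Δρ/ρ₀ = −αΔT + βΔS = 6.60 × 10⁻⁴ + 6.675 × 10⁻⁴ = 1.3275 × 10⁻³, so Δρ ≈ 1.361 kg m⁻³.
N² = (g/ρ₀)·Δρ/Δz = g·(Δρ/ρ₀)/Δz = 9.81 × 1.3275 × 10⁻³ / 68 = 1.9151 × 10⁻⁴ s⁻².
N = √(1.9151 × 10⁻⁴) = 0.013839 rad s⁻¹ ≈ 0.0138 rad s⁻¹.

0.0138 rad s⁻¹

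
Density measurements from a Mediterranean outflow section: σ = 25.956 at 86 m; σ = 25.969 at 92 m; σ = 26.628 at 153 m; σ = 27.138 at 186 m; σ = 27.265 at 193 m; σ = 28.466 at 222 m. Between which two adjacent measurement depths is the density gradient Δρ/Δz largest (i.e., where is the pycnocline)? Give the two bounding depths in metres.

193–222 m

Compute the density gradient over each adjacent pair:
  86–92 m: Δρ/Δz = 0.013/6 = 2.2 × 10⁻³ kg m⁻⁴
  92–153 m: Δρ/Δz = 0.659/61 = 0.011 kg m⁻⁴
  153–186 m: Δρ/Δz = 0.510/33 = 0.015 kg m⁻⁴
  186–193 m: Δρ/Δz = 0.127/7 = 0.018 kg m⁻⁴
  193–222 m: Δρ/Δz = 1.201/29 = 0.041 kg m⁻⁴
The largest gradient is in the 193–222 m interval — the pycnocline.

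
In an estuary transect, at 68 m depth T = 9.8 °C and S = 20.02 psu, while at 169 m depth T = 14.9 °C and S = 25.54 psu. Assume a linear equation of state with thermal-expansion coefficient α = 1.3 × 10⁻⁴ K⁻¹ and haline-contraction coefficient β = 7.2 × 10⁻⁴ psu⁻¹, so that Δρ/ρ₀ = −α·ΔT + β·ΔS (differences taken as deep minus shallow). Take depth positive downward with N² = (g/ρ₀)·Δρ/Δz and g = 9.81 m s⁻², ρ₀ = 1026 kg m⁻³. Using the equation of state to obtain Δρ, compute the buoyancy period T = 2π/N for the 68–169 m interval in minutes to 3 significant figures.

ΔT = +5.1 K, ΔS = +5.52 psu (deep − shallow).
Δρ/ρ₀ = −αΔT + βΔS = -6.63 × 10⁻⁴ + 3.9744 × 10⁻³ = 3.3114 × 10⁻³, so Δρ ≈ 3.397 kg m⁻³.
N² = (g/ρ₀)·Δρ/Δz = g·(Δρ/ρ₀)/Δz = 9.81 × 3.3114 × 10⁻³ / 101 = 3.2163 × 10⁻⁴ s⁻².
N = √(3.2163 × 10⁻⁴) = 0.017934 rad s⁻¹ → T = 2π/N = 350.35 s = 5.8392 min ≈ 5.84 min.

5.84 min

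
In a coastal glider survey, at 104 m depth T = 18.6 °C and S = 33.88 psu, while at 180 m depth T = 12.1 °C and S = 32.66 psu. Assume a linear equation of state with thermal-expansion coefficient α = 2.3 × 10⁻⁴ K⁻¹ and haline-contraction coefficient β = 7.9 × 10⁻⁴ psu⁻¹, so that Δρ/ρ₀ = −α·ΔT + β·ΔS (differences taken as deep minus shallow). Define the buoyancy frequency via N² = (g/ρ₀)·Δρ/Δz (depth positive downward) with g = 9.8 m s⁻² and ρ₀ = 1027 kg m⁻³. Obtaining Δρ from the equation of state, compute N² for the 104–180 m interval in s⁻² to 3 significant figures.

ΔT = -6.5 K, ΔS = -1.22 psu (deep − shallow).
Δρ/ρ₀ = −αΔT + βΔS = 1.495 × 10⁻³ − 9.638 × 10⁻⁴ = 5.312 × 10⁻⁴, so Δρ ≈ 0.5455 kg m⁻³.
N² = (g/ρ₀)·Δρ/Δz = g·(Δρ/ρ₀)/Δz = 9.8 × 5.312 × 10⁻⁴ / 76 = 6.8497 × 10⁻⁵ s⁻² ≈ 6.85 × 10⁻⁵ s⁻².

6.85 × 10⁻⁵ s⁻²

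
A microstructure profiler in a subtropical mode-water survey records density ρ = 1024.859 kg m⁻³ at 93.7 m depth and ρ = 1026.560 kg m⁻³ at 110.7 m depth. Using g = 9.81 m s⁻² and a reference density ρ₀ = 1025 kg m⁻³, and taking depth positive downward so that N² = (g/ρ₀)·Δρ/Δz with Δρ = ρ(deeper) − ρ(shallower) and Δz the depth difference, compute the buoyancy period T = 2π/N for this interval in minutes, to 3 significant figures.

3.38 min

Δρ = 1026.560 − 1024.859 = 1.701 kg m⁻³ over Δz = 110.7 − 93.7 = 17 m.
N² = (9.81/1025) × (1.701/17) = 9.5764 × 10⁻⁴ s⁻².
N = √(9.5764 × 10⁻⁴) = 0.030946 rad s⁻¹, so T = 2π/N = 203.04 s = 3.3840 min ≈ 3.38 min.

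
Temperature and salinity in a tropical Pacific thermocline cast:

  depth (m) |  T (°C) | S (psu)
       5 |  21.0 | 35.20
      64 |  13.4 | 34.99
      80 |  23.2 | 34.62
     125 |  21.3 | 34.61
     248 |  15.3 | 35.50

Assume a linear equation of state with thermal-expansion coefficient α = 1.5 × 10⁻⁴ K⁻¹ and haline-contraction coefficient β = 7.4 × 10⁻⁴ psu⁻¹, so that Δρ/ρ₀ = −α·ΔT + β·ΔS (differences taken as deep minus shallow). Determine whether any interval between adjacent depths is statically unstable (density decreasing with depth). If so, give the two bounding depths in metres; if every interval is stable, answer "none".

64–80 m

Evaluate Δρ/ρ₀ = −αΔT + βΔS across each adjacent pair:
  5–64 m: −αΔT+βΔS = −(1.5 × 10⁻⁴)(-7.6)+(7.4 × 10⁻⁴)(-0.21) = 9.8 × 10⁻⁴ → stable
  64–80 m: −αΔT+βΔS = −(1.5 × 10⁻⁴)(+9.8)+(7.4 × 10⁻⁴)(-0.37) = -1.7 × 10⁻³ → UNSTABLE
  80–125 m: −αΔT+βΔS = −(1.5 × 10⁻⁴)(-1.9)+(7.4 × 10⁻⁴)(-0.01) = 2.8 × 10⁻⁴ → stable
  125–248 m: −αΔT+βΔS = −(1.5 × 10⁻⁴)(-6.0)+(7.4 × 10⁻⁴)(+0.89) = 1.6 × 10⁻³ → stable
The 64–80 m interval has Δρ < 0: lighter water underlies denser water.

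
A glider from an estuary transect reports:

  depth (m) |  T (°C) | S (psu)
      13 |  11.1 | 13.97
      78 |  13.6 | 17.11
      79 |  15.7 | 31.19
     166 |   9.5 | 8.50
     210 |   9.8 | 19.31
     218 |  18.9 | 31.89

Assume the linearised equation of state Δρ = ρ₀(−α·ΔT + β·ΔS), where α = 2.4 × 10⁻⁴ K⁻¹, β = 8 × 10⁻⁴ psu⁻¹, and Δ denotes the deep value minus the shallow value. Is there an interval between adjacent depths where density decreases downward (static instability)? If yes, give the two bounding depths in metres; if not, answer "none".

79–166 m

Evaluate Δρ/ρ₀ = −αΔT + βΔS across each adjacent pair:
  13–78 m: −αΔT+βΔS = −(2.4 × 10⁻⁴)(+2.5)+(8 × 10⁻⁴)(+3.14) = 1.9 × 10⁻³ → stable
  78–79 m: −αΔT+βΔS = −(2.4 × 10⁻⁴)(+2.1)+(8 × 10⁻⁴)(+14.08) = 0.011 → stable
  79–166 m: −αΔT+βΔS = −(2.4 × 10⁻⁴)(-6.2)+(8 × 10⁻⁴)(-22.69) = -0.017 → UNSTABLE
  166–210 m: −αΔT+βΔS = −(2.4 × 10⁻⁴)(+0.3)+(8 × 10⁻⁴)(+10.81) = 8.6 × 10⁻³ → stable
  210–218 m: −αΔT+βΔS = −(2.4 × 10⁻⁴)(+9.1)+(8 × 10⁻⁴)(+12.58) = 7.9 × 10⁻³ → stable
The 79–166 m interval has Δρ < 0: lighter water underlies denser water.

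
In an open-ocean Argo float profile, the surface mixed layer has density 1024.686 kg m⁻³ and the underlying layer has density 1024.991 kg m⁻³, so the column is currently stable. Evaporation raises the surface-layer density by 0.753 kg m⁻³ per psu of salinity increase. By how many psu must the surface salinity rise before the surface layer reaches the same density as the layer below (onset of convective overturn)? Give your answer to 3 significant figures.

Density deficit of the surface layer: 1024.991 − 1024.686 = 0.305 kg m⁻³.
Required change = 0.305 / 0.753 = 0.405 psu.

0.405 psu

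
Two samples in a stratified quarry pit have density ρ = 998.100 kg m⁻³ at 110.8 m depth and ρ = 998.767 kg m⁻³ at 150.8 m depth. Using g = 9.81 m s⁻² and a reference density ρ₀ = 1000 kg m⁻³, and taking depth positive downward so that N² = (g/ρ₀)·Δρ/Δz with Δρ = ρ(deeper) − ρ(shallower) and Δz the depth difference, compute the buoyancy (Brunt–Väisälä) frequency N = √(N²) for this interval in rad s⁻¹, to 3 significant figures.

0.0128 rad s⁻¹

Δρ = 998.767 − 998.100 = 0.667 kg m⁻³ over Δz = 150.8 − 110.8 = 40 m.
N² = (9.81/1000) × (0.667/40) = 1.6358 × 10⁻⁴ s⁻².
N = √(1.6358 × 10⁻⁴) = 0.012790 rad s⁻¹ ≈ 0.0128 rad s⁻¹.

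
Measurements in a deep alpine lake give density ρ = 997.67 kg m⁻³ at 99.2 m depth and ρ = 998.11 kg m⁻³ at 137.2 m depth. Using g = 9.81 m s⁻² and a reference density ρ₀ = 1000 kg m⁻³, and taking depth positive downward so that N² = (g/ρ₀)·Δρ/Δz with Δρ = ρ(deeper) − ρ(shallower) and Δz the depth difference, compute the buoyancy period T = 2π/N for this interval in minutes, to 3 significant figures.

9.83 min

Δρ = 998.11 − 997.67 = 0.44 kg m⁻³ over Δz = 137.2 − 99.2 = 38 m.
N² = (9.81/1000) × (0.44/38) = 1.1359 × 10⁻⁴ s⁻².
N = √(1.1359 × 10⁻⁴) = 0.010658 rad s⁻¹, so T = 2π/N = 589.53 s = 9.8255 min ≈ 9.83 min.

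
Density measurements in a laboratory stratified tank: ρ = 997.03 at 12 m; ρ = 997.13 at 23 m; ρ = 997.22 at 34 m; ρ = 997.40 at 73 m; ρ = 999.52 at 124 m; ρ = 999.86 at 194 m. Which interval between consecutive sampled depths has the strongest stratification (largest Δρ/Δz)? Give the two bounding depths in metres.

Compute the density gradient over each adjacent pair:
  12–23 m: Δρ/Δz = 0.10/11 = 9.1 × 10⁻³ kg m⁻⁴
  23–34 m: Δρ/Δz = 0.09/11 = 8.2 × 10⁻³ kg m⁻⁴
  34–73 m: Δρ/Δz = 0.18/39 = 4.6 × 10⁻³ kg m⁻⁴
  73–124 m: Δρ/Δz = 2.12/51 = 0.042 kg m⁻⁴
  124–194 m: Δρ/Δz = 0.34/70 = 4.9 × 10⁻³ kg m⁻⁴
The largest gradient is in the 73–124 m interval — the pycnocline.

73–124 m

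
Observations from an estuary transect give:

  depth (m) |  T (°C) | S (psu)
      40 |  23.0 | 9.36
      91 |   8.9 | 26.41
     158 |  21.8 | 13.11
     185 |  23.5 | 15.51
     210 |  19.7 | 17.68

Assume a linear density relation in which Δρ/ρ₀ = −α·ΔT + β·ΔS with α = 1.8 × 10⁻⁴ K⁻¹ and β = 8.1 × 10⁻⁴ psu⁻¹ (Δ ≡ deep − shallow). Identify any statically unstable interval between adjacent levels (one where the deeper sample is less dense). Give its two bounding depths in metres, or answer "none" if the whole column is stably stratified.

91–158 m

Evaluate Δρ/ρ₀ = −αΔT + βΔS across each adjacent pair:
  40–91 m: −αΔT+βΔS = −(1.8 × 10⁻⁴)(-14.1)+(8.1 × 10⁻⁴)(+17.05) = 0.016 → stable
  91–158 m: −αΔT+βΔS = −(1.8 × 10⁻⁴)(+12.9)+(8.1 × 10⁻⁴)(-13.30) = -0.013 → UNSTABLE
  158–185 m: −αΔT+βΔS = −(1.8 × 10⁻⁴)(+1.7)+(8.1 × 10⁻⁴)(+2.40) = 1.6 × 10⁻³ → stable
  185–210 m: −αΔT+βΔS = −(1.8 × 10⁻⁴)(-3.8)+(8.1 × 10⁻⁴)(+2.17) = 2.4 × 10⁻³ → stable
The 91–158 m interval has Δρ < 0: lighter water underlies denser water.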